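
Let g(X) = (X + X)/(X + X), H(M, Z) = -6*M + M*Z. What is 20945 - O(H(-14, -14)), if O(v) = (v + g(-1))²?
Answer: -58016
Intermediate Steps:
g(X) = 1 (g(X) = (2*X)/((2*X)) = (2*X)*(1/(2*X)) = 1)
O(v) = (1 + v)² (O(v) = (v + 1)² = (1 + v)²)
20945 - O(H(-14, -14)) = 20945 - (1 - 14*(-6 - 14))² = 20945 - (1 - 14*(-20))² = 20945 - (1 + 280)² = 20945 - 1*281² = 20945 - 1*78961 = 20945 - 78961 = -58016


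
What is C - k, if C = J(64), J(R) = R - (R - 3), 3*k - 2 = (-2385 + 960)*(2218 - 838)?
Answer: 1966507/3 ≈ 6.5550e+5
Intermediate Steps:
k = -1966498/3 (k = 2/3 + ((-2385 + 960)*(2218 - 838))/3 = 2/3 + (-1425*1380)/3 = 2/3 + (1/3)*(-1966500) = 2/3 - 655500 = -1966498/3 ≈ -6.5550e+5)
J(R) = 3 (J(R) = R - (-3 + R) = R + (3 - R) = 3)
C = 3
C - k = 3 - 1*(-1966498/3) = 3 + 1966498/3 = 1966507/3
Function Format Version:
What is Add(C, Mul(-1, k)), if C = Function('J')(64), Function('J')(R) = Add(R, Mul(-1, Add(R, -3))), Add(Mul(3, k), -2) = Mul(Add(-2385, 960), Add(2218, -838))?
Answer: Rational(1966507, 3) ≈ 6.5550e+5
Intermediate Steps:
k = Rational(-1966498, 3) (k = Add(Rational(2, 3), Mul(Rational(1, 3), Mul(Add(-2385, 960), Add(2218, -838)))) = Add(Rational(2, 3), Mul(Rational(1, 3), Mul(-1425, 1380))) = Add(Rational(2, 3), Mul(Rational(1, 3), -1966500)) = Add(Rational(2, 3), -655500) = Rational(-1966498, 3) ≈ -6.5550e+5)
Function('J')(R) = 3 (Function('J')(R) = Add(R, Mul(-1, Add(-3, R))) = Add(R, Add(3, Mul(-1, R))) = 3)
C = 3
Add(C, Mul(-1, k)) = Add(3, Mul(-1, Rational(-1966498, 3))) = Add(3, Rational(1966498, 3)) = Rational(1966507, 3)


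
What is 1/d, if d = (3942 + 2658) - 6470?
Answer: 1/130 ≈ 0.0076923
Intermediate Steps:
d = 130 (d = 6600 - 6470 = 130)
1/d = 1/130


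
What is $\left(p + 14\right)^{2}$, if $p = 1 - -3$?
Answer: $324$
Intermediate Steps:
$p = 4$ ($p = 1 + 3 = 4$)
$\left(p + 14\right)^{2} = \left(4 + 14\right)^{2} = 18^{2} = 324$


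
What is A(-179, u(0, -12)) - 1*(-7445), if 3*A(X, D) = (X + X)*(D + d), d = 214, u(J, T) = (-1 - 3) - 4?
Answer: -51413/3 ≈ -17138.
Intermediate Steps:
u(J, T) = -8 (u(J, T) = -4 - 4 = -8)
A(X, D) = 2*X*(214 + D)/3 (A(X, D) = ((X + X)*(D + 214))/3 = ((2*X)*(214 + D))/3 = (2*X*(214 + D))/3 = 2*X*(214 + D)/3)
A(-179, u(0, -12)) - 1*(-7445) = (⅔)*(-179)*(214 - 8) - 1*(-7445) = (⅔)*(-179)*206 + 7445 = -73748/3 + 7445 = -51413/3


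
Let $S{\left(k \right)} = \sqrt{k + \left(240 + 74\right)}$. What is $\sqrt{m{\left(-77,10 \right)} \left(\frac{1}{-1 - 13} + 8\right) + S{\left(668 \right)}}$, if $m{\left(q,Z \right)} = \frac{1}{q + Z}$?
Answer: $\frac{\sqrt{-104118 + 879844 \sqrt{982}}}{938} \approx 5.5874$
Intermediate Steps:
$m{\left(q,Z \right)} = \frac{1}{Z + q}$
$S{\left(k \right)} = \sqrt{314 + k}$ ($S{\left(k \right)} = \sqrt{k + 314} = \sqrt{314 + k}$)
$\sqrt{m{\left(-77,10 \right)} \left(\frac{1}{-1 - 13} + 8\right) + S{\left(668 \right)}} = \sqrt{\frac{\frac{1}{-1 - 13} + 8}{10 - 77} + \sqrt{314 + 668}} = \sqrt{\frac{\frac{1}{-14} + 8}{-67} + \sqrt{982}} = \sqrt{- \frac{- \frac{1}{14} + 8}{67} + \sqrt{982}} = \sqrt{\left(- \frac{1}{67}\right) \frac{111}{14} + \sqrt{982}} = \sqrt{- \frac{111}{938} + \sqrt{982}}$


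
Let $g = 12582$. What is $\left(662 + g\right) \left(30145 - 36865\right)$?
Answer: $-88999680$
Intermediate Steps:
$\left(662 + g\right) \left(30145 - 36865\right) = \left(662 + 12582\right) \left(30145 - 36865\right) = 13244 \left(-6720\right) = -88999680$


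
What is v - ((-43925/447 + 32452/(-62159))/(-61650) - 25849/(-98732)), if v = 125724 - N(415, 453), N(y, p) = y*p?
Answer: -86323771024513312939/1386253727552700 ≈ -62271.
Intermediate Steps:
N(y, p) = p*y
v = -62271 (v = 125724 - 453*415 = 125724 - 1*187995 = 125724 - 187995 = -62271)
v - ((-43925/447 + 32452/(-62159))/(-61650) - 25849/(-98732)) = -62271 - ((-43925/447 + 32452/(-62159))/(-61650) - 25849/(-98732)) = -62271 - ((-43925*1/447 + 32452*(-1/62159))*(-1/61650) - 25849*(-1/98732)) = -62271 - ((-43925/447 - 532/1019)*(-1/61650) + 25849/98732) = -62271 - (-44997379/455493*(-1/61650) + 25849/98732) = -62271 - (44997379/28081143450 + 25849/98732) = -62271 - 1*365156079131239/1386253727552700 = -62271 - 365156079131239/1386253727552700 = -86323771024513312939/1386253727552700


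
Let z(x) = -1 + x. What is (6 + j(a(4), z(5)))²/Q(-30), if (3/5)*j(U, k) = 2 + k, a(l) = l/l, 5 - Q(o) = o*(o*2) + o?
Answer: -256/1765 ≈ -0.14504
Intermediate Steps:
Q(o) = 5 - o - 2*o² (Q(o) = 5 - (o*(o*2) + o) = 5 - (o*(2*o) + o) = 5 - (2*o² + o) = 5 - (o + 2*o²) = 5 + (-o - 2*o²) = 5 - o - 2*o²)
a(l) = 1
j(U, k) = 10/3 + 5*k/3 (j(U, k) = 5*(2 + k)/3 = 10/3 + 5*k/3)
(6 + j(a(4), z(5)))²/Q(-30) = (6 + (10/3 + 5*(-1 + 5)/3))²/(5 - 1*(-30) - 2*(-30)²) = (6 + (10/3 + (5/3)*4))²/(5 + 30 - 2*900) = (6 + (10/3 + 20/3))²/(5 + 30 - 1800) = (6 + 10)²/(-1765) = 16²*(-1/1765) = 256*(-1/1765) = -256/1765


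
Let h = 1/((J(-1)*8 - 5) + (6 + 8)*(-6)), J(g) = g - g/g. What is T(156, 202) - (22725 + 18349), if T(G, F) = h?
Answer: -4312771/105 ≈ -41074.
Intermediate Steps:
J(g) = -1 + g (J(g) = g - 1*1 = g - 1 = -1 + g)
h = -1/105 (h = 1/(((-1 - 1)*8 - 5) + (6 + 8)*(-6)) = 1/((-2*8 - 5) + 14*(-6)) = 1/((-16 - 5) - 84) = 1/(-21 - 84) = 1/(-105) = -1/105 ≈ -0.0095238)
T(G, F) = -1/105
T(156, 202) - (22725 + 18349) = -1/105 - (22725 + 18349) = -1/105 - 1*41074 = -1/105 - 41074 = -4312771/105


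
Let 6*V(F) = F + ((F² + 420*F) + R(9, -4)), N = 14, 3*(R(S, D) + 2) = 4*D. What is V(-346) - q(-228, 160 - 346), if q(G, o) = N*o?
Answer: -15500/9 ≈ -1722.2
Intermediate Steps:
R(S, D) = -2 + 4*D/3 (R(S, D) = -2 + (4*D)/3 = -2 + 4*D/3)
q(G, o) = 14*o
V(F) = -11/9 + F²/6 + 421*F/6 (V(F) = (F + ((F² + 420*F) + (-2 + (4/3)*(-4))))/6 = (F + ((F² + 420*F) + (-2 - 16/3)))/6 = (F + ((F² + 420*F) - 22/3))/6 = (F + (-22/3 + F² + 420*F))/6 = (-22/3 + F² + 421*F)/6 = -11/9 + F²/6 + 421*F/6)
V(-346) - q(-228, 160 - 346) = (-11/9 + (⅙)*(-346)² + (421/6)*(-346)) - 14*(160 - 346) = (-11/9 + (⅙)*119716 - 72833/3) - 14*(-186) = (-11/9 + 59858/3 - 72833/3) - 1*(-2604) = -38936/9 + 2604 = -15500/9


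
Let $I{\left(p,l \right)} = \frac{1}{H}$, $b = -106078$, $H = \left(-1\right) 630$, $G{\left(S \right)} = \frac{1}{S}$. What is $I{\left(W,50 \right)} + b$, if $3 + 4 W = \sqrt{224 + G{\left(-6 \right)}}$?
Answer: $- \frac{66829141}{630} \approx -1.0608 \cdot 10^{5}$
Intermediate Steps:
$W = - \frac{3}{4} + \frac{\sqrt{8058}}{24}$ ($W = - \frac{3}{4} + \frac{\sqrt{224 + \frac{1}{-6}}}{4} = - \frac{3}{4} + \frac{\sqrt{224 - \frac{1}{6}}}{4} = - \frac{3}{4} + \frac{\sqrt{\frac{1343}{6}}}{4} = - \frac{3}{4} + \frac{\frac{1}{6} \sqrt{8058}}{4} = - \frac{3}{4} + \frac{\sqrt{8058}}{24} \approx 2.9903$)
$H = -630$
$I{\left(p,l \right)} = - \frac{1}{630}$ ($I{\left(p,l \right)} = \frac{1}{-630} = - \frac{1}{630}$)
$I{\left(W,50 \right)} + b = - \frac{1}{630} - 106078 = - \frac{66829141}{630}$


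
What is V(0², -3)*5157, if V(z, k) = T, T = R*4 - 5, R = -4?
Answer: -108297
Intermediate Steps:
T = -21 (T = -4*4 - 5 = -16 - 5 = -21)
V(z, k) = -21
V(0², -3)*5157 = -21*5157 = -108297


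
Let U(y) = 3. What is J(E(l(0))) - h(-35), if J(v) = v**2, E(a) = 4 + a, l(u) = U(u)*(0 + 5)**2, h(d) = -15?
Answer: 6256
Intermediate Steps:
l(u) = 75 (l(u) = 3*(0 + 5)**2 = 3*5**2 = 3*25 = 75)
J(E(l(0))) - h(-35) = (4 + 75)**2 - 1*(-15) = 79**2 + 15 = 6241 + 15 = 6256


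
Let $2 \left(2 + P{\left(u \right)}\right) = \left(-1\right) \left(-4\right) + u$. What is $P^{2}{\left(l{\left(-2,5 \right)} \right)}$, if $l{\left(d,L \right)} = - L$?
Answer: $\frac{25}{4} \approx 6.25$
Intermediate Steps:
$P{\left(u \right)} = \frac{u}{2}$ ($P{\left(u \right)} = -2 + \frac{\left(-1\right) \left(-4\right) + u}{2} = -2 + \frac{4 + u}{2} = -2 + \left(2 + \frac{u}{2}\right) = \frac{u}{2}$)
$P^{2}{\left(l{\left(-2,5 \right)} \right)} = \left(\frac{\left(-1\right) 5}{2}\right)^{2} = \left(\frac{1}{2} \left(-5\right)\right)^{2} = \left(- \frac{5}{2}\right)^{2} = \frac{25}{4}$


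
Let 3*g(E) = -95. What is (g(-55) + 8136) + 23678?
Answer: 95347/3 ≈ 31782.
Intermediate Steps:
g(E) = -95/3 (g(E) = (1/3)*(-95) = -95/3)
(g(-55) + 8136) + 23678 = (-95/3 + 8136) + 23678 = 24313/3 + 23678 = 95347/3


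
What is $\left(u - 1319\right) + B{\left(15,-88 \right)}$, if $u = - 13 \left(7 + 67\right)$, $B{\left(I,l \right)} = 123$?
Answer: $-2158$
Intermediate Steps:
$u = -962$ ($u = \left(-13\right) 74 = -962$)
$\left(u - 1319\right) + B{\left(15,-88 \right)} = \left(-962 - 1319\right) + 123 = -2281 + 123 = -2158$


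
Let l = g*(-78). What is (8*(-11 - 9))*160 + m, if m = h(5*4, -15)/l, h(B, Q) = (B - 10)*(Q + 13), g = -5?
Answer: -998402/39 ≈ -25600.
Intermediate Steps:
h(B, Q) = (-10 + B)*(13 + Q)
l = 390 (l = -5*(-78) = 390)
m = -2/39 (m = (-130 - 10*(-15) + 13*(5*4) + (5*4)*(-15))/390 = (-130 + 150 + 13*20 + 20*(-15))*(1/390) = (-130 + 150 + 260 - 300)*(1/390) = -20*1/390 = -2/39 ≈ -0.051282)
(8*(-11 - 9))*160 + m = (8*(-11 - 9))*160 - 2/39 = (8*(-20))*160 - 2/39 = -160*160 - 2/39 = -25600 - 2/39 = -998402/39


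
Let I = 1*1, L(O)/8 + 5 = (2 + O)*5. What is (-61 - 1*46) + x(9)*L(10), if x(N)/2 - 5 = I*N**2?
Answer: 75573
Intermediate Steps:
L(O) = 40 + 40*O (L(O) = -40 + 8*((2 + O)*5) = -40 + 8*(10 + 5*O) = -40 + (80 + 40*O) = 40 + 40*O)
I = 1
x(N) = 10 + 2*N**2 (x(N) = 10 + 2*(1*N**2) = 10 + 2*N**2)
(-61 - 1*46) + x(9)*L(10) = (-61 - 1*46) + (10 + 2*9**2)*(40 + 40*10) = (-61 - 46) + (10 + 2*81)*(40 + 400) = -107 + (10 + 162)*440 = -107 + 172*440 = -107 + 75680 = 75573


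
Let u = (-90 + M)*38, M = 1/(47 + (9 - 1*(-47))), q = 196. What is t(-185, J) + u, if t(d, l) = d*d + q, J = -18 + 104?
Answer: 3193141/103 ≈ 31001.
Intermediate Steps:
M = 1/103 (M = 1/(47 + (9 + 47)) = 1/(47 + 56) = 1/103 ≈ 0.0097087)
J = 86
t(d, l) = 196 + d**2 (t(d, l) = d*d + 196 = d**2 + 196 = 196 + d**2)
u = -352222/103 (u = (-90 + 1/103)*38 = -9269/103*38 = -352222/103 ≈ -3419.6)
t(-185, J) + u = (196 + (-185)**2) - 352222/103 = (196 + 34225) - 352222/103 = 34421 - 352222/103 = 3193141/103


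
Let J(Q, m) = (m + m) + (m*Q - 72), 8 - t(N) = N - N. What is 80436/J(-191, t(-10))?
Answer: -6703/132 ≈ -50.780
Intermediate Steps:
t(N) = 8 (t(N) = 8 - (N - N) = 8 - 1*0 = 8 + 0 = 8)
J(Q, m) = -72 + 2*m + Q*m (J(Q, m) = 2*m + (Q*m - 72) = 2*m + (-72 + Q*m) = -72 + 2*m + Q*m)
80436/J(-191, t(-10)) = 80436/(-72 + 2*8 - 191*8) = 80436/(-72 + 16 - 1528) = 80436/(-1584) = 80436*(-1/1584) = -6703/132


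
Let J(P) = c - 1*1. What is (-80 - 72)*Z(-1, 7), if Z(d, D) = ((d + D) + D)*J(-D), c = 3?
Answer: -3952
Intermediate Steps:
J(P) = 2 (J(P) = 3 - 1*1 = 3 - 1 = 2)
Z(d, D) = 2*d + 4*D (Z(d, D) = ((d + D) + D)*2 = ((D + d) + D)*2 = (d + 2*D)*2 = 2*d + 4*D)
(-80 - 72)*Z(-1, 7) = (-80 - 72)*(2*(-1) + 4*7) = -152*(-2 + 28) = -152*26 = -3952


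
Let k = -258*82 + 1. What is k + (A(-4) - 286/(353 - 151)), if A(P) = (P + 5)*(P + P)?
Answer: -2137606/101 ≈ -21164.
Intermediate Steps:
A(P) = 2*P*(5 + P) (A(P) = (5 + P)*(2*P) = 2*P*(5 + P))
k = -21155 (k = -21156 + 1 = -21155)
k + (A(-4) - 286/(353 - 151)) = -21155 + (2*(-4)*(5 - 4) - 286/(353 - 151)) = -21155 + (2*(-4)*1 - 286/202) = -21155 + (-8 - 286*1/202) = -21155 + (-8 - 143/101) = -21155 - 951/101 = -2137606/101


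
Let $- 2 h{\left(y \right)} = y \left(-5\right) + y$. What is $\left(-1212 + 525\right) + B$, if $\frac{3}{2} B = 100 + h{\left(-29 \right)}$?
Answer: $-659$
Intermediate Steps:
$h{\left(y \right)} = 2 y$ ($h{\left(y \right)} = - \frac{y \left(-5\right) + y}{2} = - \frac{- 5 y + y}{2} = - \frac{\left(-4\right) y}{2} = 2 y$)
$B = 28$ ($B = \frac{2 \left(100 + 2 \left(-29\right)\right)}{3} = \frac{2 \left(100 - 58\right)}{3} = \frac{2}{3} \cdot 42 = 28$)
$\left(-1212 + 525\right) + B = \left(-1212 + 525\right) + 28 = -687 + 28 = -659$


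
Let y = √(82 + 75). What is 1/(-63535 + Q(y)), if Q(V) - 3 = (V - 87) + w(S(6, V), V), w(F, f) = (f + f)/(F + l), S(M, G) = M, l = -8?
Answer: -1/63619 ≈ -1.5719e-5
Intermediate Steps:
w(F, f) = 2*f/(-8 + F) (w(F, f) = (f + f)/(F - 8) = (2*f)/(-8 + F) = 2*f/(-8 + F))
y = √157 ≈ 12.530
Q(V) = -84 (Q(V) = 3 + ((V - 87) + 2*V/(-8 + 6)) = 3 + ((-87 + V) + 2*V/(-2)) = 3 + ((-87 + V) + 2*V*(-½)) = 3 + ((-87 + V) - V) = 3 - 87 = -84)
1/(-63535 + Q(y)) = 1/(-63535 - 84) = 1/(-63619) = -1/63619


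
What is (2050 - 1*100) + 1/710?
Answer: 1384501/710 ≈ 1950.0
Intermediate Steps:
(2050 - 1*100) + 1/710 = (2050 - 100) + 1/710 = 1950 + 1/710 = 1384501/710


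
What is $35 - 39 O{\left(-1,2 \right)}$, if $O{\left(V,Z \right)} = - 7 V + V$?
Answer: $-199$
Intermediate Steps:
$O{\left(V,Z \right)} = - 6 V$
$35 - 39 O{\left(-1,2 \right)} = 35 - 39 \left(\left(-6\right) \left(-1\right)\right) = 35 - 234 = -199$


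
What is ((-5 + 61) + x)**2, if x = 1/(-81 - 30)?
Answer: 38626225/12321 ≈ 3135.0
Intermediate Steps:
x = -1/111 (x = 1/(-111) = -1/111 ≈ -0.0090090)
((-5 + 61) + x)**2 = ((-5 + 61) - 1/111)**2 = (56 - 1/111)**2 = (6215/111)**2 = 38626225/12321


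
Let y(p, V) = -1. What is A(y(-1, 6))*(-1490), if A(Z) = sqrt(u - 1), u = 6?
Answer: -1490*sqrt(5) ≈ -3331.7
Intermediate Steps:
A(Z) = sqrt(5) (A(Z) = sqrt(6 - 1) = sqrt(5))
A(y(-1, 6))*(-1490) = sqrt(5)*(-1490) = -1490*sqrt(5)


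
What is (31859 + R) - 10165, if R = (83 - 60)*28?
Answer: 22338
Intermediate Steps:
R = 644 (R = 23*28 = 644)
(31859 + R) - 10165 = (31859 + 644) - 10165 = 32503 - 10165 = 22338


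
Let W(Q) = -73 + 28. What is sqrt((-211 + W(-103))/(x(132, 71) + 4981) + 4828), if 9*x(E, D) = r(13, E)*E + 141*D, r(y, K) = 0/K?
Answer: 2*sqrt(6301963735)/2285 ≈ 69.484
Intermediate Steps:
r(y, K) = 0
x(E, D) = 47*D/3 (x(E, D) = (0*E + 141*D)/9 = (0 + 141*D)/9 = (141*D)/9 = 47*D/3)
W(Q) = -45
sqrt((-211 + W(-103))/(x(132, 71) + 4981) + 4828) = sqrt((-211 - 45)/((47/3)*71 + 4981) + 4828) = sqrt(-256/(3337/3 + 4981) + 4828) = sqrt(-256/18280/3 + 4828) = sqrt(-256*3/18280 + 4828) = sqrt(-96/2285 + 4828) = sqrt(11031884/2285) = 2*sqrt(6301963735)/2285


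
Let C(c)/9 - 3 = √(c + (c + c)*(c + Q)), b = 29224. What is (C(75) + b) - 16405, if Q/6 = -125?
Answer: 12846 + 45*I*√4047 ≈ 12846.0 + 2862.7*I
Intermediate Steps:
Q = -750 (Q = 6*(-125) = -750)
C(c) = 27 + 9*√(c + 2*c*(-750 + c)) (C(c) = 27 + 9*√(c + (c + c)*(c - 750)) = 27 + 9*√(c + (2*c)*(-750 + c)) = 27 + 9*√(c + 2*c*(-750 + c)))
(C(75) + b) - 16405 = ((27 + 9*√(75*(-1499 + 2*75))) + 29224) - 16405 = ((27 + 9*√(75*(-1499 + 150))) + 29224) - 16405 = ((27 + 9*√(75*(-1349))) + 29224) - 16405 = ((27 + 9*√(-101175)) + 29224) - 16405 = ((27 + 9*(5*I*√4047)) + 29224) - 16405 = ((27 + 45*I*√4047) + 29224) - 16405 = (29251 + 45*I*√4047) - 16405 = 12846 + 45*I*√4047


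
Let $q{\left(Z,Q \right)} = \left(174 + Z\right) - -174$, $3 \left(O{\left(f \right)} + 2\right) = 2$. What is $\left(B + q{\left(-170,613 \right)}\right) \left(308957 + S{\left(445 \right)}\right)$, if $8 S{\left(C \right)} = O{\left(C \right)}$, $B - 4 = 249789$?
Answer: $\frac{463381491511}{6} \approx 7.723 \cdot 10^{10}$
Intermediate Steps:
$O{\left(f \right)} = - \frac{4}{3}$ ($O{\left(f \right)} = -2 + \frac{1}{3} \cdot 2 = -2 + \frac{2}{3} = - \frac{4}{3}$)
$B = 249793$ ($B = 4 + 249789 = 249793$)
$S{\left(C \right)} = - \frac{1}{6}$ ($S{\left(C \right)} = \frac{1}{8} \left(- \frac{4}{3}\right) = - \frac{1}{6}$)
$q{\left(Z,Q \right)} = 348 + Z$ ($q{\left(Z,Q \right)} = \left(174 + Z\right) + 174 = 348 + Z$)
$\left(B + q{\left(-170,613 \right)}\right) \left(308957 + S{\left(445 \right)}\right) = \left(249793 + \left(348 - 170\right)\right) \left(308957 - \frac{1}{6}\right) = \left(249793 + 178\right) \frac{1853741}{6} = 249971 \cdot \frac{1853741}{6} = \frac{463381491511}{6}$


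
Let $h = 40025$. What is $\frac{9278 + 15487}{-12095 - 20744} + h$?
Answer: $\frac{1314356210}{32839} \approx 40024.0$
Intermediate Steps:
$\frac{9278 + 15487}{-12095 - 20744} + h = \frac{9278 + 15487}{-12095 - 20744} + 40025 = \frac{24765}{-32839} + 40025 = 24765 \left(- \frac{1}{32839}\right) + 40025 = - \frac{24765}{32839} + 40025 = \frac{1314356210}{32839}$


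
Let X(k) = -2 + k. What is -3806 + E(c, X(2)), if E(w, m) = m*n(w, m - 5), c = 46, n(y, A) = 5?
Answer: -3806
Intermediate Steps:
E(w, m) = 5*m (E(w, m) = m*5 = 5*m)
-3806 + E(c, X(2)) = -3806 + 5*(-2 + 2) = -3806 + 5*0 = -3806 + 0 = -3806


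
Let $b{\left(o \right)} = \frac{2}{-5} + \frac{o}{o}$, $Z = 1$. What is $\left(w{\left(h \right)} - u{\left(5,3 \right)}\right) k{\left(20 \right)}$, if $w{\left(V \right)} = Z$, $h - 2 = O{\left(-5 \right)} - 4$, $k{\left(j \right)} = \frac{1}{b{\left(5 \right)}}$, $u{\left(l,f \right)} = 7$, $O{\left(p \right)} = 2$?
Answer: $-10$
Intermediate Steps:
$b{\left(o \right)} = \frac{3}{5}$ ($b{\left(o \right)} = 2 \left(- \frac{1}{5}\right) + 1 = - \frac{2}{5} + 1 = \frac{3}{5}$)
$k{\left(j \right)} = \frac{5}{3}$ ($k{\left(j \right)} = \frac{1}{\frac{3}{5}} = \frac{5}{3}$)
$h = 0$ ($h = 2 + \left(2 - 4\right) = 2 - 2 = 0$)
$w{\left(V \right)} = 1$
$\left(w{\left(h \right)} - u{\left(5,3 \right)}\right) k{\left(20 \right)} = \left(1 - 7\right) \frac{5}{3} = \left(-6\right) \frac{5}{3} = -10$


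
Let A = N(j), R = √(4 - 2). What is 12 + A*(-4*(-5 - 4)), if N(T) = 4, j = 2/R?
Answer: 156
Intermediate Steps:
R = √2 ≈ 1.4142
j = √2 (j = 2/(√2) = 2*(√2/2) = √2 ≈ 1.4142)
A = 4
12 + A*(-4*(-5 - 4)) = 12 + 4*(-4*(-5 - 4)) = 12 + 4*(-4*(-9)) = 12 + 4*(-1*(-36)) = 12 + 4*36 = 12 + 144 = 156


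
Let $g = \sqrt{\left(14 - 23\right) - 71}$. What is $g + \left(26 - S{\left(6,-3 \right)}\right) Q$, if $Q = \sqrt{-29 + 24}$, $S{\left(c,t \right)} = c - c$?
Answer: $30 i \sqrt{5} \approx 67.082 i$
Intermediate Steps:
$g = 4 i \sqrt{5}$ ($g = \sqrt{-9 - 71} = \sqrt{-80} = 4 i \sqrt{5} \approx 8.9443 i$)
$S{\left(c,t \right)} = 0$
$Q = i \sqrt{5}$ ($Q = \sqrt{-5} = i \sqrt{5} \approx 2.2361 i$)
$g + \left(26 - S{\left(6,-3 \right)}\right) Q = 4 i \sqrt{5} + \left(26 - 0\right) i \sqrt{5} = 4 i \sqrt{5} + \left(26 + 0\right) i \sqrt{5} = 4 i \sqrt{5} + 26 i \sqrt{5} = 30 i \sqrt{5}$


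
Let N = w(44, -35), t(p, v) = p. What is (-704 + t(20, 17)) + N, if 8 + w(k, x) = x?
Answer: -727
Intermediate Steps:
w(k, x) = -8 + x
N = -43 (N = -8 - 35 = -43)
(-704 + t(20, 17)) + N = (-704 + 20) - 43 = -684 - 43 = -727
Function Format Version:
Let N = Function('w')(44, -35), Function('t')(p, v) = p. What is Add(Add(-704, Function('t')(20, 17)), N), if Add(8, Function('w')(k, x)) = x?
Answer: -727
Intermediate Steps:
Function('w')(k, x) = Add(-8, x)
N = -43 (N = Add(-8, -35) = -43)
Add(Add(-704, Function('t')(20, 17)), N) = Add(Add(-704, 20), -43) = Add(-684, -43) = -727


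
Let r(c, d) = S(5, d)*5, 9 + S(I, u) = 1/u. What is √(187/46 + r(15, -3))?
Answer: I*√811302/138 ≈ 6.527*I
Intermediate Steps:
S(I, u) = -9 + 1/u
r(c, d) = -45 + 5/d (r(c, d) = (-9 + 1/d)*5 = -45 + 5/d)
√(187/46 + r(15, -3)) = √(187/46 + (-45 + 5/(-3))) = √(187*(1/46) + (-45 + 5*(-⅓))) = √(187/46 + (-45 - 5/3)) = √(187/46 - 140/3) = √(-5879/138) = I*√811302/138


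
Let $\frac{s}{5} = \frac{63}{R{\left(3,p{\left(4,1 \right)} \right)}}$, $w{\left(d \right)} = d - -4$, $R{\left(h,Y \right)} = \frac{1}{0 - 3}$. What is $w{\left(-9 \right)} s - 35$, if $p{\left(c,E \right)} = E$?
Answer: $4690$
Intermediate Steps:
$R{\left(h,Y \right)} = - \frac{1}{3}$ ($R{\left(h,Y \right)} = \frac{1}{-3} = - \frac{1}{3}$)
$w{\left(d \right)} = 4 + d$ ($w{\left(d \right)} = d + 4 = 4 + d$)
$s = -945$ ($s = 5 \frac{63}{- \frac{1}{3}} = 5 \cdot 63 \left(-3\right) = 5 \left(-189\right) = -945$)
$w{\left(-9 \right)} s - 35 = \left(4 - 9\right) \left(-945\right) - 35 = \left(-5\right) \left(-945\right) - 35 = 4725 - 35 = 4690$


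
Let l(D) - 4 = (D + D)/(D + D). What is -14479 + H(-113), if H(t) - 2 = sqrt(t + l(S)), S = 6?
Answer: -14477 + 6*I*sqrt(3) ≈ -14477.0 + 10.392*I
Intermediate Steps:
l(D) = 5 (l(D) = 4 + (D + D)/(D + D) = 4 + (2*D)/((2*D)) = 4 + (2*D)*(1/(2*D)) = 4 + 1 = 5)
H(t) = 2 + sqrt(5 + t) (H(t) = 2 + sqrt(t + 5) = 2 + sqrt(5 + t))
-14479 + H(-113) = -14479 + (2 + sqrt(5 - 113)) = -14479 + (2 + sqrt(-108)) = -14479 + (2 + 6*I*sqrt(3)) = -14477 + 6*I*sqrt(3)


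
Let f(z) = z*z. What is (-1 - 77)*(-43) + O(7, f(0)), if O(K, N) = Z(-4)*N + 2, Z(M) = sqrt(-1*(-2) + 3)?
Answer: 3356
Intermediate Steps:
f(z) = z**2
Z(M) = sqrt(5) (Z(M) = sqrt(2 + 3) = sqrt(5))
O(K, N) = 2 + N*sqrt(5) (O(K, N) = sqrt(5)*N + 2 = N*sqrt(5) + 2 = 2 + N*sqrt(5))
(-1 - 77)*(-43) + O(7, f(0)) = (-1 - 77)*(-43) + (2 + 0**2*sqrt(5)) = -78*(-43) + (2 + 0*sqrt(5)) = 3354 + (2 + 0) = 3354 + 2 = 3356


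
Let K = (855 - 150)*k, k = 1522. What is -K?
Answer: -1073010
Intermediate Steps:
K = 1073010 (K = (855 - 150)*1522 = 705*1522 = 1073010)
-K = -1*1073010 = -1073010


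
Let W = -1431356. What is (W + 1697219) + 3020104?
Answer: 3285967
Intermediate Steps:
(W + 1697219) + 3020104 = (-1431356 + 1697219) + 3020104 = 265863 + 3020104 = 3285967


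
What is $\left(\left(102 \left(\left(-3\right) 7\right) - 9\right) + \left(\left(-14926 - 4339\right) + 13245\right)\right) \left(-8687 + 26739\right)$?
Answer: $-147502892$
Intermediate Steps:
$\left(\left(102 \left(\left(-3\right) 7\right) - 9\right) + \left(\left(-14926 - 4339\right) + 13245\right)\right) \left(-8687 + 26739\right) = \left(\left(102 \left(-21\right) - 9\right) + \left(-19265 + 13245\right)\right) 18052 = \left(\left(-2142 - 9\right) - 6020\right) 18052 = \left(-2151 - 6020\right) 18052 = \left(-8171\right) 18052 = -147502892$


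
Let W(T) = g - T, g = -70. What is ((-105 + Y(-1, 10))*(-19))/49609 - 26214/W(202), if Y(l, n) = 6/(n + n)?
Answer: 10069593/104440 ≈ 96.415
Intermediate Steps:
W(T) = -70 - T
Y(l, n) = 3/n (Y(l, n) = 6/((2*n)) = 6*(1/(2*n)) = 3/n)
((-105 + Y(-1, 10))*(-19))/49609 - 26214/W(202) = ((-105 + 3/10)*(-19))/49609 - 26214/(-70 - 1*202) = ((-105 + 3*(⅒))*(-19))*(1/49609) - 26214/(-70 - 202) = ((-105 + 3/10)*(-19))*(1/49609) - 26214/(-272) = -1047/10*(-19)*(1/49609) - 26214*(-1/272) = (19893/10)*(1/49609) + 771/8 = 1047/26110 + 771/8 = 10069593/104440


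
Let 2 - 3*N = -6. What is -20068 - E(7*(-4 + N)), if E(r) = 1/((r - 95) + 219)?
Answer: -6903395/344 ≈ -20068.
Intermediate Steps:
N = 8/3 (N = ⅔ - ⅓*(-6) = ⅔ + 2 = 8/3 ≈ 2.6667)
E(r) = 1/(124 + r) (E(r) = 1/((-95 + r) + 219) = 1/(124 + r))
-20068 - E(7*(-4 + N)) = -20068 - 1/(124 + 7*(-4 + 8/3)) = -20068 - 1/(124 + 7*(-4/3)) = -20068 - 1/(124 - 28/3) = -20068 - 1/344/3 = -20068 - 1*3/344 = -20068 - 3/344 = -6903395/344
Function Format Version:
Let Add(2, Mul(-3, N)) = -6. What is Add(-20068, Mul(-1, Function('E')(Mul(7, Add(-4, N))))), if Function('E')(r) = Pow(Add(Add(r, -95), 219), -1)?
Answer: Rational(-6903395, 344) ≈ -20068.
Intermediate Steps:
N = Rational(8, 3) (N = Add(Rational(2, 3), Mul(Rational(-1, 3), -6)) = Add(Rational(2, 3), 2) = Rational(8, 3) ≈ 2.6667)
Function('E')(r) = Pow(Add(124, r), -1) (Function('E')(r) = Pow(Add(Add(-95, r), 219), -1) = Pow(Add(124, r), -1))
Add(-20068, Mul(-1, Function('E')(Mul(7, Add(-4, N))))) = Add(-20068, Mul(-1, Pow(Add(124, Mul(7, Add(-4, Rational(8, 3)))), -1))) = Add(-20068, Mul(-1, Pow(Add(124, Mul(7, Rational(-4, 3))), -1))) = Add(-20068, Mul(-1, Pow(Add(124, Rational(-28, 3)), -1))) = Add(-20068, Mul(-1, Pow(Rational(344, 3), -1))) = Add(-20068, Mul(-1, Rational(3, 344))) = Add(-20068, Rational(-3, 344)) = Rational(-6903395, 344)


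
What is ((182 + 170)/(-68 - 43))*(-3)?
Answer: 352/37 ≈ 9.5135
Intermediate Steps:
((182 + 170)/(-68 - 43))*(-3) = (352/(-111))*(-3) = (352*(-1/111))*(-3) = -352/111*(-3) = 352/37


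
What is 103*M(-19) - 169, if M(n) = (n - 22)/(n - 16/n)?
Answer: 21932/345 ≈ 63.571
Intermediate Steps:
M(n) = (-22 + n)/(n - 16/n)
103*M(-19) - 169 = 103*(-19*(-22 - 19)/(-16 + (-19)²)) - 169 = 103*(-19*(-41)/(-16 + 361)) - 169 = 103*(-19*(-41)/345) - 169 = 103*(-19*1/345*(-41)) - 169 = 103*(779/345) - 169 = 80237/345 - 169 = 21932/345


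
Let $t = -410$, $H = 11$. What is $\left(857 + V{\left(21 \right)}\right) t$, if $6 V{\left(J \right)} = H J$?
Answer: $-367155$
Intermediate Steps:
$V{\left(J \right)} = \frac{11 J}{6}$
$\left(857 + V{\left(21 \right)}\right) t = \left(857 + \frac{11}{6} \cdot 21\right) \left(-410\right) = \left(857 + \frac{77}{2}\right) \left(-410\right) = \frac{1791}{2} \left(-410\right) = -367155$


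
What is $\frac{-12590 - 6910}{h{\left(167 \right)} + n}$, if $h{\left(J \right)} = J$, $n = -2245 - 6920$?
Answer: $\frac{9750}{4499} \approx 2.1671$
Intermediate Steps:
$n = -9165$
$\frac{-12590 - 6910}{h{\left(167 \right)} + n} = \frac{-12590 - 6910}{167 - 9165} = - \frac{19500}{-8998} = \left(-19500\right) \left(- \frac{1}{8998}\right) = \frac{9750}{4499}$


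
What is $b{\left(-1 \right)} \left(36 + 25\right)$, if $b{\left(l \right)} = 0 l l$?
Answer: $0$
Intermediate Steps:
$b{\left(l \right)} = 0$ ($b{\left(l \right)} = 0 l = 0$)
$b{\left(-1 \right)} \left(36 + 25\right) = 0 \left(36 + 25\right) = 0 \cdot 61 = 0$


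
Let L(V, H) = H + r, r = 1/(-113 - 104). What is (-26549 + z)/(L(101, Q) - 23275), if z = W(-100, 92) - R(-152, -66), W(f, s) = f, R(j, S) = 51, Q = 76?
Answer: 1448475/1258546 ≈ 1.1509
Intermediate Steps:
r = -1/217 (r = 1/(-217) = -1/217 ≈ -0.0046083)
L(V, H) = -1/217 + H (L(V, H) = H - 1/217 = -1/217 + H)
z = -151 (z = -100 - 1*51 = -100 - 51 = -151)
(-26549 + z)/(L(101, Q) - 23275) = (-26549 - 151)/((-1/217 + 76) - 23275) = -26700/(16491/217 - 23275) = -26700/(-5034184/217) = -26700*(-217/5034184) = 1448475/1258546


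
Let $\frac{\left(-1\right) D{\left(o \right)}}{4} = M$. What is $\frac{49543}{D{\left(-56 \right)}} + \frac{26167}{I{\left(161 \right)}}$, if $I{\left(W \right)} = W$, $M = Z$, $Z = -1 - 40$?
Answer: $\frac{12267811}{26404} \approx 464.62$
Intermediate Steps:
$Z = -41$
$M = -41$
$D{\left(o \right)} = 164$ ($D{\left(o \right)} = \left(-4\right) \left(-41\right) = 164$)
$\frac{49543}{D{\left(-56 \right)}} + \frac{26167}{I{\left(161 \right)}} = \frac{49543}{164} + \frac{26167}{161} = \frac{12267811}{26404}$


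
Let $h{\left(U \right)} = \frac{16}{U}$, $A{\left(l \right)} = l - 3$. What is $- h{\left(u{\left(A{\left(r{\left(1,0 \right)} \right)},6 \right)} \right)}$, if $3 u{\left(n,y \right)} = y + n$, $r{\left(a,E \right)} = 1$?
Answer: $-12$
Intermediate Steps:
$A{\left(l \right)} = -3 + l$ ($A{\left(l \right)} = l - 3 = -3 + l$)
$u{\left(n,y \right)} = \frac{n}{3} + \frac{y}{3}$ ($u{\left(n,y \right)} = \frac{y + n}{3} = \frac{n + y}{3} = \frac{n}{3} + \frac{y}{3}$)
$- h{\left(u{\left(A{\left(r{\left(1,0 \right)} \right)},6 \right)} \right)} = - \frac{16}{\frac{-3 + 1}{3} + \frac{1}{3} \cdot 6} = - \frac{16}{\frac{1}{3} \left(-2\right) + 2} = - \frac{16}{- \frac{2}{3} + 2} = - \frac{16}{\frac{4}{3}} = - \frac{16 \cdot 3}{4} = \left(-1\right) 12 = -12$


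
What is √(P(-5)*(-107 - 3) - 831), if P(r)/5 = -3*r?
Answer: 3*I*√1009 ≈ 95.294*I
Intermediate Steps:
P(r) = -15*r (P(r) = 5*(-3*r) = -15*r)
√(P(-5)*(-107 - 3) - 831) = √((-15*(-5))*(-107 - 3) - 831) = √(75*(-110) - 831) = √(-8250 - 831) = √(-9081) = 3*I*√1009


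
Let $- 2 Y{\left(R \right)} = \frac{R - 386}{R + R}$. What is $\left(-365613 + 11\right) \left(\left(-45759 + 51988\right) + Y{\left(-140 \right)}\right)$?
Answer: $- \frac{318778803457}{140} \approx -2.277 \cdot 10^{9}$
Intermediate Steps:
$Y{\left(R \right)} = - \frac{-386 + R}{4 R}$ ($Y{\left(R \right)} = - \frac{\left(R - 386\right) \frac{1}{R + R}}{2} = - \frac{\left(-386 + R\right) \frac{1}{2 R}}{2} = - \frac{\frac{1}{2} \frac{1}{R} \left(-386 + R\right)}{2} = - \frac{-386 + R}{4 R}$)
$\left(-365613 + 11\right) \left(\left(-45759 + 51988\right) + Y{\left(-140 \right)}\right) = \left(-365613 + 11\right) \left(\left(-45759 + 51988\right) + \frac{386 - -140}{4 \left(-140\right)}\right) = - 365602 \left(6229 + \frac{1}{4} \left(- \frac{1}{140}\right) \left(386 + 140\right)\right) = - 365602 \left(6229 + \frac{1}{4} \left(- \frac{1}{140}\right) 526\right) = - 365602 \left(6229 - \frac{263}{280}\right) = \left(-365602\right) \frac{1743857}{280} = - \frac{318778803457}{140}$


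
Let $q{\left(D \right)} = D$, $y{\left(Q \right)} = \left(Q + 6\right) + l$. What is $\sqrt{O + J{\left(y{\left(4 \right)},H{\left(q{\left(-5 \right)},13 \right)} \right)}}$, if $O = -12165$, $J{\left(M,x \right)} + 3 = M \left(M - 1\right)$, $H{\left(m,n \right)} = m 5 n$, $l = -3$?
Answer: $i \sqrt{12126} \approx 110.12 i$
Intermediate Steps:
$y{\left(Q \right)} = 3 + Q$ ($y{\left(Q \right)} = \left(Q + 6\right) - 3 = \left(6 + Q\right) - 3 = 3 + Q$)
$H{\left(m,n \right)} = 5 m n$
$J{\left(M,x \right)} = -3 + M \left(-1 + M\right)$ ($J{\left(M,x \right)} = -3 + M \left(M - 1\right) = -3 + M \left(-1 + M\right)$)
$\sqrt{O + J{\left(y{\left(4 \right)},H{\left(q{\left(-5 \right)},13 \right)} \right)}} = \sqrt{-12165 - \left(10 - \left(3 + 4\right)^{2}\right)} = \sqrt{-12165 - \left(10 - 49\right)} = \sqrt{-12165 - -39} = \sqrt{-12165 + 39} = \sqrt{-12126} = i \sqrt{12126}$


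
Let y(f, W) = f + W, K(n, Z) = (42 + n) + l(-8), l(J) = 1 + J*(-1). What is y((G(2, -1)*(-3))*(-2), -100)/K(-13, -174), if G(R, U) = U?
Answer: -53/19 ≈ -2.7895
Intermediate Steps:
l(J) = 1 - J
K(n, Z) = 51 + n (K(n, Z) = (42 + n) + (1 - 1*(-8)) = (42 + n) + (1 + 8) = (42 + n) + 9 = 51 + n)
y(f, W) = W + f
y((G(2, -1)*(-3))*(-2), -100)/K(-13, -174) = (-100 - 1*(-3)*(-2))/(51 - 13) = (-100 + 3*(-2))/38 = (-100 - 6)*(1/38) = -106*1/38 = -53/19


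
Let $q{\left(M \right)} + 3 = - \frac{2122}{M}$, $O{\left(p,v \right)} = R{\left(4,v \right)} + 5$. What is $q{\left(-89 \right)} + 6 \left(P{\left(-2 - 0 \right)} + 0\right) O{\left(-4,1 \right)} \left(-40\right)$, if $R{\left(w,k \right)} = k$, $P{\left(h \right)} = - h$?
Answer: $- \frac{254465}{89} \approx -2859.2$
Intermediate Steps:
$O{\left(p,v \right)} = 5 + v$ ($O{\left(p,v \right)} = v + 5 = 5 + v$)
$q{\left(M \right)} = -3 - \frac{2122}{M}$
$q{\left(-89 \right)} + 6 \left(P{\left(-2 - 0 \right)} + 0\right) O{\left(-4,1 \right)} \left(-40\right) = \left(-3 - \frac{2122}{-89}\right) + 6 \left(- (-2 - 0) + 0\right) \left(5 + 1\right) \left(-40\right) = \left(-3 - - \frac{2122}{89}\right) + 6 \left(- (-2 + 0) + 0\right) 6 \left(-40\right) = \left(-3 + \frac{2122}{89}\right) + 6 \left(\left(-1\right) \left(-2\right) + 0\right) 6 \left(-40\right) = \frac{1855}{89} + 6 \left(2 + 0\right) 6 \left(-40\right) = \frac{1855}{89} + 6 \cdot 2 \cdot 6 \left(-40\right) = \frac{1855}{89} + 12 \cdot 6 \left(-40\right) = \frac{1855}{89} + 72 \left(-40\right) = \frac{1855}{89} - 2880 = - \frac{254465}{89}$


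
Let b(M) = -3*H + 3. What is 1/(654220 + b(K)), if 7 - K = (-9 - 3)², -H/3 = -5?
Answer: 1/654178 ≈ 1.5286e-6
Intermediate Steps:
H = 15 (H = -3*(-5) = 15)
K = -137 (K = 7 - (-9 - 3)² = 7 - 1*(-12)² = 7 - 1*144 = 7 - 144 = -137)
b(M) = -42 (b(M) = -3*15 + 3 = -45 + 3 = -42)
1/(654220 + b(K)) = 1/(654220 - 42) = 1/654178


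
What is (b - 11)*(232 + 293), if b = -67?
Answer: -40950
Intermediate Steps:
(b - 11)*(232 + 293) = (-67 - 11)*(232 + 293) = -78*525 = -40950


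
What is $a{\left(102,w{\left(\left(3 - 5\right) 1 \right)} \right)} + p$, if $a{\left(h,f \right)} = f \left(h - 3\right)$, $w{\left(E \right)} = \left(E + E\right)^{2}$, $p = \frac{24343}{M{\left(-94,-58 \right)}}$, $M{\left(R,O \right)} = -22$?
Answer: $\frac{955}{2} \approx 477.5$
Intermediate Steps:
$p = - \frac{2213}{2}$ ($p = \frac{24343}{-22} = 24343 \left(- \frac{1}{22}\right) = - \frac{2213}{2} \approx -1106.5$)
$w{\left(E \right)} = 4 E^{2}$ ($w{\left(E \right)} = \left(2 E\right)^{2} = 4 E^{2}$)
$a{\left(h,f \right)} = f \left(-3 + h\right)$
$a{\left(102,w{\left(\left(3 - 5\right) 1 \right)} \right)} + p = 4 \left(\left(3 - 5\right) 1\right)^{2} \left(-3 + 102\right) - \frac{2213}{2} = 4 \left(\left(-2\right) 1\right)^{2} \cdot 99 - \frac{2213}{2} = 4 \left(-2\right)^{2} \cdot 99 - \frac{2213}{2} = 4 \cdot 4 \cdot 99 - \frac{2213}{2} = 16 \cdot 99 - \frac{2213}{2} = 1584 - \frac{2213}{2} = \frac{955}{2}$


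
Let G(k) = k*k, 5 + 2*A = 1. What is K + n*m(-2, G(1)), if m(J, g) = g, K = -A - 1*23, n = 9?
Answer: -12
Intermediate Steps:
A = -2 (A = -5/2 + (½)*1 = -5/2 + ½ = -2)
G(k) = k²
K = -21 (K = -1*(-2) - 1*23 = 2 - 23 = -21)
K + n*m(-2, G(1)) = -21 + 9*1² = -21 + 9*1 = -21 + 9 = -12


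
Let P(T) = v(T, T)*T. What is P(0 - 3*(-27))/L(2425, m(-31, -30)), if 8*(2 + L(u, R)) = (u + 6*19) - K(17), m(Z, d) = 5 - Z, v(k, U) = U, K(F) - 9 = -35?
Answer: 52488/2549 ≈ 20.592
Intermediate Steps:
K(F) = -26 (K(F) = 9 - 35 = -26)
P(T) = T**2 (P(T) = T*T = T**2)
L(u, R) = 31/2 + u/8 (L(u, R) = -2 + ((u + 6*19) - 1*(-26))/8 = -2 + ((u + 114) + 26)/8 = -2 + ((114 + u) + 26)/8 = -2 + (140 + u)/8 = -2 + (35/2 + u/8) = 31/2 + u/8)
P(0 - 3*(-27))/L(2425, m(-31, -30)) = (0 - 3*(-27))**2/(31/2 + (1/8)*2425) = (0 + 81)**2/(31/2 + 2425/8) = 81**2/(2549/8) = 6561*(8/2549) = 52488/2549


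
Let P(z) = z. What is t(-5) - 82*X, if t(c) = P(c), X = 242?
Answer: -19849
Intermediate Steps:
t(c) = c
t(-5) - 82*X = -5 - 82*242 = -5 - 19844 = -19849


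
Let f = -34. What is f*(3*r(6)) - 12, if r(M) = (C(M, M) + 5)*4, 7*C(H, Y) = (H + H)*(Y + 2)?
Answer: -53532/7 ≈ -7647.4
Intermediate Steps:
C(H, Y) = 2*H*(2 + Y)/7 (C(H, Y) = ((H + H)*(Y + 2))/7 = ((2*H)*(2 + Y))/7 = (2*H*(2 + Y))/7 = 2*H*(2 + Y)/7)
r(M) = 20 + 8*M*(2 + M)/7 (r(M) = (2*M*(2 + M)/7 + 5)*4 = (5 + 2*M*(2 + M)/7)*4 = 20 + 8*M*(2 + M)/7)
f*(3*r(6)) - 12 = -102*(20 + (8/7)*6*(2 + 6)) - 12 = -102*(20 + (8/7)*6*8) - 12 = -102*(20 + 384/7) - 12 = -102*524/7 - 12 = -34*1572/7 - 12 = -53448/7 - 12 = -53532/7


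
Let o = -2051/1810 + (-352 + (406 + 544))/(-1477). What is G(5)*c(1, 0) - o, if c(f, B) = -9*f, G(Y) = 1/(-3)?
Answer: 12131817/2673370 ≈ 4.5380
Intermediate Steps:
G(Y) = -1/3
o = -4111707/2673370 (o = -2051*1/1810 + (-352 + 950)*(-1/1477) = -2051/1810 + 598*(-1/1477) = -2051/1810 - 598/1477 = -4111707/2673370 ≈ -1.5380)
G(5)*c(1, 0) - o = -(-3) - 1*(-4111707/2673370) = -1/3*(-9) + 4111707/2673370 = 3 + 4111707/2673370 = 12131817/2673370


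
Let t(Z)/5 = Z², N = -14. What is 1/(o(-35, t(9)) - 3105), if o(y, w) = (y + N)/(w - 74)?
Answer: -331/1027804 ≈ -0.00032205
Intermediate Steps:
t(Z) = 5*Z²
o(y, w) = (-14 + y)/(-74 + w) (o(y, w) = (y - 14)/(w - 74) = (-14 + y)/(-74 + w))
1/(o(-35, t(9)) - 3105) = 1/((-14 - 35)/(-74 + 5*9²) - 3105) = 1/(-49/(-74 + 5*81) - 3105) = 1/(-49/(-74 + 405) - 3105) = 1/(-49/331 - 3105) = 1/(-1027804/331) = -331/1027804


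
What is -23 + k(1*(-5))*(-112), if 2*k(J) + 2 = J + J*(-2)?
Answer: -191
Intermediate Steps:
k(J) = -1 - J/2 (k(J) = -1 + (J + J*(-2))/2 = -1 + (J - 2*J)/2 = -1 + (-J)/2 = -1 - J/2)
-23 + k(1*(-5))*(-112) = -23 + (-1 - (-5)/2)*(-112) = -23 + (-1 - ½*(-5))*(-112) = -23 + (-1 + 5/2)*(-112) = -23 + (3/2)*(-112) = -23 - 168 = -191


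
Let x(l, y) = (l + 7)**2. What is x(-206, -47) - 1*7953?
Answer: 31648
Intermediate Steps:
x(l, y) = (7 + l)**2
x(-206, -47) - 1*7953 = (7 - 206)**2 - 1*7953 = (-199)**2 - 7953 = 39601 - 7953 = 31648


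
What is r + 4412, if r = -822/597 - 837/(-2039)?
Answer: 1789825409/405761 ≈ 4411.0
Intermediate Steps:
r = -392123/405761 (r = -822*1/597 - 837*(-1/2039) = -274/199 + 837/2039 = -392123/405761 ≈ -0.96639)
r + 4412 = -392123/405761 + 4412 = 1789825409/405761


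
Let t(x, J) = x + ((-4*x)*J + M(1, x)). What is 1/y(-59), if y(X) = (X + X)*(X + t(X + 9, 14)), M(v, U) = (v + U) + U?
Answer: -1/305856 ≈ -3.2695e-6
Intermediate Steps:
M(v, U) = v + 2*U (M(v, U) = (U + v) + U = v + 2*U)
t(x, J) = 1 + 3*x - 4*J*x (t(x, J) = x + ((-4*x)*J + (1 + 2*x)) = x + (-4*J*x + (1 + 2*x)) = x + (1 + 2*x - 4*J*x) = 1 + 3*x - 4*J*x)
y(X) = 2*X*(-476 - 52*X) (y(X) = (X + X)*(X + (1 + 3*(X + 9) - 4*14*(X + 9))) = (2*X)*(X + (1 + 3*(9 + X) - 4*14*(9 + X))) = (2*X)*(X + (1 + (27 + 3*X) + (-504 - 56*X))) = (2*X)*(X + (-476 - 53*X)) = (2*X)*(-476 - 52*X) = 2*X*(-476 - 52*X))
1/y(-59) = 1/(8*(-59)*(-119 - 13*(-59))) = 1/(8*(-59)*(-119 + 767)) = 1/(8*(-59)*648) = 1/(-305856) = -1/305856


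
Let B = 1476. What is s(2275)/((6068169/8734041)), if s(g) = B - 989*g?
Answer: -727351202017/224747 ≈ -3.2363e+6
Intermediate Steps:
s(g) = 1476 - 989*g
s(2275)/((6068169/8734041)) = (1476 - 989*2275)/((6068169/8734041)) = (1476 - 2249975)/((6068169*(1/8734041))) = -2248499/224747/323483 = -2248499*323483/224747 = -727351202017/224747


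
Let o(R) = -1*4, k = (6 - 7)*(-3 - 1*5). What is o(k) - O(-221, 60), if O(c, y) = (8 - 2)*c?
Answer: 1322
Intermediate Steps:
O(c, y) = 6*c
k = 8 (k = -(-3 - 5) = -1*(-8) = 8)
o(R) = -4
o(k) - O(-221, 60) = -4 - 6*(-221) = -4 - 1*(-1326) = -4 + 1326 = 1322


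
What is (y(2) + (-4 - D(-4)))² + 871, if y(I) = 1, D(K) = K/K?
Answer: 887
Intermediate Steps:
D(K) = 1
(y(2) + (-4 - D(-4)))² + 871 = (1 + (-4 - 1*1))² + 871 = (1 + (-4 - 1))² + 871 = (1 - 5)² + 871 = (-4)² + 871 = 16 + 871 = 887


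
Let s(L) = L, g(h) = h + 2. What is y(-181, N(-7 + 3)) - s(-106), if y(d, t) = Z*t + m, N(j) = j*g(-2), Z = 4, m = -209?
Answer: -103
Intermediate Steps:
g(h) = 2 + h
N(j) = 0 (N(j) = j*(2 - 2) = j*0 = 0)
y(d, t) = -209 + 4*t (y(d, t) = 4*t - 209 = -209 + 4*t)
y(-181, N(-7 + 3)) - s(-106) = (-209 + 4*0) - 1*(-106) = (-209 + 0) + 106 = -209 + 106 = -103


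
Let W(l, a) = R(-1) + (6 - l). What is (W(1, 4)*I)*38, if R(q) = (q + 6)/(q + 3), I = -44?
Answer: -12540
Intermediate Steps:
R(q) = (6 + q)/(3 + q)
W(l, a) = 17/2 - l (W(l, a) = (6 - 1)/(3 - 1) + (6 - l) = 5/2 + (6 - l) = 17/2 - l)
(W(1, 4)*I)*38 = ((17/2 - 1*1)*(-44))*38 = ((17/2 - 1)*(-44))*38 = ((15/2)*(-44))*38 = -330*38 = -12540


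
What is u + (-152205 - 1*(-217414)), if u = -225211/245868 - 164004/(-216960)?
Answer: 10352586728287/158760480 ≈ 65209.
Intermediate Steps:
u = -25412033/158760480 (u = -225211*1/245868 - 164004*(-1/216960) = -32173/35124 + 13667/18080 = -25412033/158760480 ≈ -0.16007)
u + (-152205 - 1*(-217414)) = -25412033/158760480 + (-152205 - 1*(-217414)) = -25412033/158760480 + (-152205 + 217414) = -25412033/158760480 + 65209 = 10352586728287/158760480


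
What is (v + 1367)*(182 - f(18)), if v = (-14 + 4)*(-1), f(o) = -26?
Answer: 286416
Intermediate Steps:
v = 10 (v = -10*(-1) = 10)
(v + 1367)*(182 - f(18)) = (10 + 1367)*(182 - 1*(-26)) = 1377*(182 + 26) = 1377*208 = 286416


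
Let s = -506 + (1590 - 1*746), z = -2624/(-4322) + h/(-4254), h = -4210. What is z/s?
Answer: 7339529/1553599086 ≈ 0.0047242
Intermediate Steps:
z = 7339529/4596447 (z = -2624/(-4322) - 4210/(-4254) = -2624*(-1/4322) - 4210*(-1/4254) = 1312/2161 + 2105/2127 = 7339529/4596447 ≈ 1.5968)
s = 338 (s = -506 + (1590 - 746) = -506 + 844 = 338)
z/s = (7339529/4596447)/338 = (7339529/4596447)*(1/338) = 7339529/1553599086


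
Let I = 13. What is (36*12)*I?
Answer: 5616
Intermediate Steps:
(36*12)*I = (36*12)*13 = 432*13 = 5616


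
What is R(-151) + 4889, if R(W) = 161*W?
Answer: -19422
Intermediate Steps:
R(-151) + 4889 = 161*(-151) + 4889 = -24311 + 4889 = -19422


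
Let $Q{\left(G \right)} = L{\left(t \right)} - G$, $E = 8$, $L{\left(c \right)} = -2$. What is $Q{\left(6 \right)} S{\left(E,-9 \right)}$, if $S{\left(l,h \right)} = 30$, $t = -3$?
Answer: $-240$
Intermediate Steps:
$Q{\left(G \right)} = -2 - G$
$Q{\left(6 \right)} S{\left(E,-9 \right)} = \left(-2 - 6\right) 30 = \left(-8\right) 30 = -240$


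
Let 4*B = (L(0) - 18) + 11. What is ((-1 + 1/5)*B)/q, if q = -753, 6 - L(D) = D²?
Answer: -1/3765 ≈ -0.00026560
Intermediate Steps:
L(D) = 6 - D²
B = -¼ (B = (((6 - 1*0²) - 18) + 11)/4 = (((6 - 1*0) - 18) + 11)/4 = (((6 + 0) - 18) + 11)/4 = ((6 - 18) + 11)/4 = (-12 + 11)/4 = (¼)*(-1) = -¼ ≈ -0.25000)
((-1 + 1/5)*B)/q = ((-1 + 1/5)*(-¼))/(-753) = ((-1 + ⅕)*(-¼))*(-1/753) = -⅘*(-¼)*(-1/753) = (⅕)*(-1/753) = -1/3765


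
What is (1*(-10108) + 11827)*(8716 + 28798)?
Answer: 64486566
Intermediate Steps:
(1*(-10108) + 11827)*(8716 + 28798) = (-10108 + 11827)*37514 = 1719*37514 = 64486566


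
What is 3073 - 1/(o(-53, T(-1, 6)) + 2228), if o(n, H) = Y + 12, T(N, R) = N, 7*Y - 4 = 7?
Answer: 48218436/15691 ≈ 3073.0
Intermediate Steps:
Y = 11/7 (Y = 4/7 + (⅐)*7 = 4/7 + 1 = 11/7 ≈ 1.5714)
o(n, H) = 95/7 (o(n, H) = 11/7 + 12 = 95/7)
3073 - 1/(o(-53, T(-1, 6)) + 2228) = 3073 - 1/(95/7 + 2228) = 3073 - 1/15691/7 = 3073 - 1*7/15691 = 3073 - 7/15691 = 48218436/15691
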